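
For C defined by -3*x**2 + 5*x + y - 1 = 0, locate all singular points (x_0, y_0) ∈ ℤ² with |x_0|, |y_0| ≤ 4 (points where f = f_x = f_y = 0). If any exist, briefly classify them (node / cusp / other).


No singular points in the scanned grid; C is smooth there.

Compute partial derivatives:
  f_x = 5 - 6*x.
  f_y = 1.
f_y = 1 is a nonzero constant, so f_y never vanishes: no point (x, y) can satisfy f = f_x = f_y = 0. In particular no (x, y) ∈ {−4, ..., 4}² is singular; the curve is smooth.


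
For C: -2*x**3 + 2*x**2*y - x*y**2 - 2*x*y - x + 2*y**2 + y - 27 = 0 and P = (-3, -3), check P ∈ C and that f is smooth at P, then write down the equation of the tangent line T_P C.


Tangent line at P: -22*x - 5*y - 81 = 0.

Step 1: f(-3, -3) = 0, so P lies on C.
Step 2: partial derivatives
  f_x(x, y) = -6*x**2 + 4*x*y - y**2 - 2*y - 1, f_y(x, y) = 2*x**2 - 2*x*y - 2*x + 4*y + 1.
  f_x(P) = -22, f_y(P) = -5 (gradient nonzero, so P is smooth).
Step 3: tangent line at P: -22·(x − -3) + -5·(y − -3) = 0.
Expanding: -22*x - 5*y - 81 = 0.


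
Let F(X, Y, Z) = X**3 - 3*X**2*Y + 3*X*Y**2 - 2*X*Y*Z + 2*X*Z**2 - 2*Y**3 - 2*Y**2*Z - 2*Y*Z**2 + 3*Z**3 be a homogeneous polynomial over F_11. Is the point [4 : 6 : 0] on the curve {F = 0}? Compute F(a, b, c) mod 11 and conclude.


F(4,6,0) ≡ 7 (mod 11); P is NOT on the curve.

Evaluate F(4, 6, 0) term-by-term (mod 11).
  X**3 ↦ 1·64·1·1 = 64
  -3*X**2*Y ↦ -3·16·6·1 = -288
  3*X*Y**2 ↦ 3·4·36·1 = 432
  -2*X*Y*Z ↦ -2·4·6·0 = 0
  2*X*Z**2 ↦ 2·4·1·0 = 0
  -2*Y**3 ↦ -2·1·216·1 = -432
  -2*Y**2*Z ↦ -2·1·36·0 = 0
  -2*Y*Z**2 ↦ -2·1·6·0 = 0
  3*Z**3 ↦ 3·1·1·0 = 0
Sum: F(4, 6, 0) = (64) + (-288) + (432) + (0) + (0) + (-432) + (0) + (0) + (0) = -224.
Reducing mod 11: -224 ≡ 7 (mod 11).
Since F(a, b, c) ≡ 7 ≠ 0 (mod 11), P does NOT lie on the curve.


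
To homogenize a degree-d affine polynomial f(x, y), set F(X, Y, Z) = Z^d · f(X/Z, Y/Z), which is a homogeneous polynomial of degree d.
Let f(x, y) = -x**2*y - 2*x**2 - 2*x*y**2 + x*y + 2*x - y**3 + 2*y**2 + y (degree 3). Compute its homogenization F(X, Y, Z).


F(X, Y, Z) = -X**2*Y - 2*X**2*Z - 2*X*Y**2 + X*Y*Z + 2*X*Z**2 - Y**3 + 2*Y**2*Z + Y*Z**2

deg(f) = 3.
Substitute x = X/Z, y = Y/Z into f, then multiply by Z^3.
  monomial -1·x^2·y^1 ↦ -1·X^2·Y^1·Z^0.
  monomial -2·x^2·y^0 ↦ -2·X^2·Y^0·Z^1.
  monomial -2·x^1·y^2 ↦ -2·X^1·Y^2·Z^0.
  monomial 1·x^1·y^1 ↦ 1·X^1·Y^1·Z^1.
  monomial 2·x^1·y^0 ↦ 2·X^1·Y^0·Z^2.
  monomial -1·x^0·y^3 ↦ -1·X^0·Y^3·Z^0.
  monomial 2·x^0·y^2 ↦ 2·X^0·Y^2·Z^1.
  monomial 1·x^0·y^1 ↦ 1·X^0·Y^1·Z^2.
Collecting: F(X, Y, Z) = -X**2*Y - 2*X**2*Z - 2*X*Y**2 + X*Y*Z + 2*X*Z**2 - Y**3 + 2*Y**2*Z + Y*Z**2.


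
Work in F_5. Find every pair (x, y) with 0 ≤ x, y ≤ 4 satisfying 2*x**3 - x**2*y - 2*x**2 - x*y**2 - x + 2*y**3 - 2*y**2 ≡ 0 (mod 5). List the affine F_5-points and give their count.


Affine F_5-points: {(0, 0), (0, 1), (1, 4), (2, 1), (3, 3), (3, 4), (4, 4)}; count = 7.

For each of the 25 pairs (x, y) ∈ F_5², evaluate f(x, y) mod 5. Record the zeros.
  x = 0: [0↦0, 1↦0, 2↦3, 3↦1, 4↦1]  zeros at y ∈ {0, 1}
  x = 1: [0↦4, 1↦2, 2↦1, 3↦3, 4↦0]  zeros at y ∈ {4}
  x = 2: [0↦1, 1↦0, 2↦3, 3↦2, 4↦4]  zeros at y ∈ {1}
  x = 3: [0↦3, 1↦1, 2↦1, 3↦0, 4↦0]  zeros at y ∈ {3, 4}
  x = 4: [0↦2, 1↦2, 2↦2, 3↦4, 4↦0]  zeros at y ∈ {4}
Collecting zeros: affine points = {(0, 0), (0, 1), (1, 4), (2, 1), (3, 3), (3, 4), (4, 4)}.
Total count |C(F_5)_aff| = 7.


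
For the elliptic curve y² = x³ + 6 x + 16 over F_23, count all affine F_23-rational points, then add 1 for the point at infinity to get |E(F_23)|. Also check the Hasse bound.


Affine points = {(0, 4), (0, 19), (1, 0), (2, 6), (2, 17), (4, 9), (4, 14), (8, 1), (8, 22), (10, 8), (10, 15), (15, 10), (15, 13), (22, 3), (22, 20)}; affine count = 15; |E(F_23)| = 16.

Discriminant check: Δ ∝ 4a³ + 27b² = 4·6³ + 27·16² = 4·216 + 27·256 ≡ 2 (mod 23). Nonzero ⇒ E is nonsingular.
For each x ∈ F_23, compute rhs = x³ + 6·x + 16 mod 23, then count y ∈ F_23 with y² ≡ rhs.
  x = 0: rhs = 16, matching y values: 4, 19 (2 points).
  x = 1: rhs = 0, matching y values: 0 (1 points).
  x = 2: rhs = 13, matching y values: 6, 17 (2 points).
  x = 3: rhs = 15, matching y values: none (0 points).
  x = 4: rhs = 12, matching y values: 9, 14 (2 points).
  x = 5: rhs = 10, matching y values: none (0 points).
  x = 6: rhs = 15, matching y values: none (0 points).
  x = 7: rhs = 10, matching y values: none (0 points).
  x = 8: rhs = 1, matching y values: 1, 22 (2 points).
  x = 9: rhs = 17, matching y values: none (0 points).
  x = 10: rhs = 18, matching y values: 8, 15 (2 points).
  x = 11: rhs = 10, matching y values: none (0 points).
  x = 12: rhs = 22, matching y values: none (0 points).
  x = 13: rhs = 14, matching y values: none (0 points).
  x = 14: rhs = 15, matching y values: none (0 points).
  x = 15: rhs = 8, matching y values: 10, 13 (2 points).
  x = 16: rhs = 22, matching y values: none (0 points).
  x = 17: rhs = 17, matching y values: none (0 points).
  x = 18: rhs = 22, matching y values: none (0 points).
  x = 19: rhs = 20, matching y values: none (0 points).
  x = 20: rhs = 17, matching y values: none (0 points).
  x = 21: rhs = 19, matching y values: none (0 points).
  x = 22: rhs = 9, matching y values: 3, 20 (2 points).
Total affine count: 15.
Full point count |E(F_23)| = 15 + 1 = 16.
Hasse bound: |16 − (23+1)| = |-8| = 8 ≤ 2√23 ≈ 9.5917 ✓.


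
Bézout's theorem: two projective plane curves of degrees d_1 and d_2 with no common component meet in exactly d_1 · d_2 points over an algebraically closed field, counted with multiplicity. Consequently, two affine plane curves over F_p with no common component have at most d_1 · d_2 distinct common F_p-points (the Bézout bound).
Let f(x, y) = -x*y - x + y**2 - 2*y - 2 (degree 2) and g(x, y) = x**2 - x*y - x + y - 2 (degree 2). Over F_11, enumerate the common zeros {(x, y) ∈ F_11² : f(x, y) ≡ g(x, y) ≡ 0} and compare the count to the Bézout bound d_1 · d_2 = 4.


Common zeros: {(3, 2)}; count = 1; Bézout bound = 4.

deg(f) = 2, deg(g) = 2, so Bézout bound = 4.
Scan x ∈ F_11. For each x, list the y ∈ F_11 with f(x, y) ≡ 0 and those with g(x, y) ≡ 0 (mod 11); the common zeros in that column are the intersection.
  x = 0: f ≡ 0 at y ∈ {6, 7}; g ≡ 0 at y ∈ {2}; common: ∅.
  x = 1: f ≡ 0 at y ∈ ∅; g ≡ 0 at y ∈ ∅; common: ∅.
  x = 2: f ≡ 0 at y ∈ ∅; g ≡ 0 at y ∈ {0}; common: ∅.
  x = 3: f ≡ 0 at y ∈ {2, 3}; g ≡ 0 at y ∈ {2}; common: {2}.
  x = 4: f ≡ 0 at y ∈ {1, 5}; g ≡ 0 at y ∈ {7}; common: ∅.
  x = 5: f ≡ 0 at y ∈ {9}; g ≡ 0 at y ∈ {10}; common: ∅.
  x = 6: f ≡ 0 at y ∈ ∅; g ≡ 0 at y ∈ {10}; common: ∅.
  x = 7: f ≡ 0 at y ∈ ∅; g ≡ 0 at y ∈ {3}; common: ∅.
  x = 8: f ≡ 0 at y ∈ ∅; g ≡ 0 at y ∈ {3}; common: ∅.
  x = 9: f ≡ 0 at y ∈ {0}; g ≡ 0 at y ∈ {6}; common: ∅.
  x = 10: f ≡ 0 at y ∈ {4, 8}; g ≡ 0 at y ∈ {0}; common: ∅.
Collecting: common zeros = {(3, 2)}, so the count is 1.
Comparison with the Bézout bound: 1 ≤ 4 = deg(f)·deg(g), as expected for curves with no common component (the affine F_11-count falls short of the bound because intersections may lie at infinity, over extension fields, or carry multiplicity).


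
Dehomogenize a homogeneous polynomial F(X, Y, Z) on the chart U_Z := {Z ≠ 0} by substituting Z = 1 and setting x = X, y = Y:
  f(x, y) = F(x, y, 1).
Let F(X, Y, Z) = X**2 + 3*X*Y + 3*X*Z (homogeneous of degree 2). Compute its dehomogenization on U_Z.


f(x, y) = x**2 + 3*x*y + 3*x

On U_Z we set Z = 1. Each monomial c·X^i·Y^j·Z^k in F becomes c·x^i·y^j·1^k = c·x^i·y^j.
Substituting Z = 1: F(X, Y, 1) = x**2 + 3*x*y + 3*x.
Note: deg(f) ≤ deg(F) = 2; strict inequality happens when F is divisible by Z (lost terms).


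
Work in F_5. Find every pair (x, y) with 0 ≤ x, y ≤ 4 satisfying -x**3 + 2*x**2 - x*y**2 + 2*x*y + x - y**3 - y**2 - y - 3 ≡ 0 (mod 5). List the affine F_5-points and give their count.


Affine F_5-points: {(1, 2), (2, 2), (4, 1), (4, 2)}; count = 4.

For each of the 25 pairs (x, y) ∈ F_5², evaluate f(x, y) mod 5. Record the zeros.
  x = 0: [0↦2, 1↦4, 2↦3, 3↦3, 4↦3]  zeros at y ∈ ∅
  x = 1: [0↦4, 1↦2, 2↦0, 3↦2, 4↦2]  zeros at y ∈ {2}
  x = 2: [0↦4, 1↦3, 2↦0, 3↦4, 4↦4]  zeros at y ∈ {2}
  x = 3: [0↦1, 1↦1, 2↦2, 3↦3, 4↦3]  zeros at y ∈ ∅
  x = 4: [0↦4, 1↦0, 2↦0, 3↦3, 4↦3]  zeros at y ∈ {1, 2}
Collecting zeros: affine points = {(1, 2), (2, 2), (4, 1), (4, 2)}.
Total count |C(F_5)_aff| = 4.


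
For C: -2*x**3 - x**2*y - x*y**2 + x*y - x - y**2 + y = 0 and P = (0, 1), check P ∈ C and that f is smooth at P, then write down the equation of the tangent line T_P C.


Tangent line at P: -x - y + 1 = 0.

Step 1: f(0, 1) = 0, so P lies on C.
Step 2: partial derivatives
  f_x(x, y) = -6*x**2 - 2*x*y - y**2 + y - 1, f_y(x, y) = -x**2 - 2*x*y + x - 2*y + 1.
  f_x(P) = -1, f_y(P) = -1 (gradient nonzero, so P is smooth).
Step 3: tangent line at P: -1·(x − 0) + -1·(y − 1) = 0.
Expanding: -x - y + 1 = 0.


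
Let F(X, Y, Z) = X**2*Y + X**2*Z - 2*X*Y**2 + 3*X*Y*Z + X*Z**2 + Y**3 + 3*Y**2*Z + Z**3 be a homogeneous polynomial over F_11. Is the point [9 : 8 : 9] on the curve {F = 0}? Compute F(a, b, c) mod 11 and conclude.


F(9,8,9) ≡ 4 (mod 11); P is NOT on the curve.

Evaluate F(9, 8, 9) term-by-term (mod 11).
  X**2*Y ↦ 1·81·8·1 = 648
  X**2*Z ↦ 1·81·1·9 = 729
  -2*X*Y**2 ↦ -2·9·64·1 = -1152
  3*X*Y*Z ↦ 3·9·8·9 = 1944
  X*Z**2 ↦ 1·9·1·81 = 729
  Y**3 ↦ 1·1·512·1 = 512
  3*Y**2*Z ↦ 3·1·64·9 = 1728
  Z**3 ↦ 1·1·1·729 = 729
Sum: F(9, 8, 9) = (648) + (729) + (-1152) + (1944) + (729) + (512) + (1728) + (729) = 5867.
Reducing mod 11: 5867 ≡ 4 (mod 11).
Since F(a, b, c) ≡ 4 ≠ 0 (mod 11), P does NOT lie on the curve.


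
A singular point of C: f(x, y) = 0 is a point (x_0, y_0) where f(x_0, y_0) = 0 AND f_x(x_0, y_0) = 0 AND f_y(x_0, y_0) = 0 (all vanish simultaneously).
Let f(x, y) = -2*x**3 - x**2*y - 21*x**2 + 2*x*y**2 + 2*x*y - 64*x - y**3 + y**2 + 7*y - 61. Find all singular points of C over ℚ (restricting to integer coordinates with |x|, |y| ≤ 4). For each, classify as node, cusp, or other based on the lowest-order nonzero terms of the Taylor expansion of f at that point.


Singular points: {(-3, -2)}; classification: node.

Compute partial derivatives:
  f_x = -6*x**2 - 2*x*y - 42*x + 2*y**2 + 2*y - 64.
  f_y = -x**2 + 4*x*y + 2*x - 3*y**2 + 2*y + 7.
Scan x_0 ∈ {−4, ..., 4}. For each x_0, f_y(x_0, y) is a polynomial in y; find its integer roots y ∈ {−4, ..., 4}, then test f_x and f at those candidates.
  x = -4: f_y(-4, y) = -3*y**2 - 14*y - 17; no integer root y with |y| ≤ 4.
  x = -3: f_y(-3, y) = -3*y**2 - 10*y - 8; vanishes at y ∈ {-2}. (-3, -2): f_x = 0, f = 0 — SINGULAR.
  x = -2: f_y(-2, y) = -3*y**2 - 6*y - 1; no integer root y with |y| ≤ 4.
  x = -1: f_y(-1, y) = -3*y**2 - 2*y + 4; no integer root y with |y| ≤ 4.
  x = 0: f_y(0, y) = -3*y**2 + 2*y + 7; no integer root y with |y| ≤ 4.
  x = 1: f_y(1, y) = -3*y**2 + 6*y + 8; no integer root y with |y| ≤ 4.
  x = 2: f_y(2, y) = -3*y**2 + 10*y + 7; no integer root y with |y| ≤ 4.
  x = 3: f_y(3, y) = -3*y**2 + 14*y + 4; no integer root y with |y| ≤ 4.
  x = 4: f_y(4, y) = -3*y**2 + 18*y - 1; no integer root y with |y| ≤ 4.
Only singular point on the grid: (-3, -2).
Classify: substitute x = -3 + u, y = -2 + v and expand: f = -2*u**3 - u**2*v - u**2 + 2*u*v**2 - v**3 + v**2.
No constant or linear terms (consistent with a singular point). Quadratic part: -u**2 + v**2. Cubic part: -2*u**3 - u**2*v + 2*u*v**2 - v**3.
The quadratic part v**2 - u**2 = (v − u)(v + u) splits into two distinct linear factors, so there are two distinct tangent lines y − -2 = ±(x − -3) — this is a node (ordinary double point).
Classification: node.


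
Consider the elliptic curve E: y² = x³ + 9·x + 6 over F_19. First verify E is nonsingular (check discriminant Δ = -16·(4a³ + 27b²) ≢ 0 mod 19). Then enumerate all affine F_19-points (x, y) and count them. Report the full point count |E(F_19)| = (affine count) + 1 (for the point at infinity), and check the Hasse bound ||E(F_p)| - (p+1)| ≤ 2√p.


Affine points = {(0, 5), (0, 14), (1, 4), (1, 15), (4, 7), (4, 12), (5, 9), (5, 10), (8, 1), (8, 18), (11, 7), (11, 12), (14, 8), (14, 11), (15, 1), (15, 18), (16, 3), (16, 16)}; affine count = 18; |E(F_19)| = 19.

Discriminant check: Δ ∝ 4a³ + 27b² = 4·9³ + 27·6² = 4·729 + 27·36 ≡ 12 (mod 19). Nonzero ⇒ E is nonsingular.
For each x ∈ F_19, compute rhs = x³ + 9·x + 6 mod 19, then count y ∈ F_19 with y² ≡ rhs.
  x = 0: rhs = 6, matching y values: 5, 14 (2 points).
  x = 1: rhs = 16, matching y values: 4, 15 (2 points).
  x = 2: rhs = 13, matching y values: none (0 points).
  x = 3: rhs = 3, matching y values: none (0 points).
  x = 4: rhs = 11, matching y values: 7, 12 (2 points).
  x = 5: rhs = 5, matching y values: 9, 10 (2 points).
  x = 6: rhs = 10, matching y values: none (0 points).
  x = 7: rhs = 13, matching y values: none (0 points).
  x = 8: rhs = 1, matching y values: 1, 18 (2 points).
  x = 9: rhs = 18, matching y values: none (0 points).
  x = 10: rhs = 13, matching y values: none (0 points).
  x = 11: rhs = 11, matching y values: 7, 12 (2 points).
  x = 12: rhs = 18, matching y values: none (0 points).
  x = 13: rhs = 2, matching y values: none (0 points).
  x = 14: rhs = 7, matching y values: 8, 11 (2 points).
  x = 15: rhs = 1, matching y values: 1, 18 (2 points).
  x = 16: rhs = 9, matching y values: 3, 16 (2 points).
  x = 17: rhs = 18, matching y values: none (0 points).
  x = 18: rhs = 15, matching y values: none (0 points).
Total affine count: 18.
Full point count |E(F_19)| = 18 + 1 = 19.
Hasse bound: |19 − (19+1)| = |-1| = 1 ≤ 2√19 ≈ 8.7178 ✓.


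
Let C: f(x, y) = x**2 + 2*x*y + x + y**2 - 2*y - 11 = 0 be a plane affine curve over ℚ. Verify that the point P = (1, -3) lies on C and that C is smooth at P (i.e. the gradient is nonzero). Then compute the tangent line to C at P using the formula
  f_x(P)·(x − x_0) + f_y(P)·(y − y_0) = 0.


Tangent line at P: -3*x - 6*y - 15 = 0.

Step 1: f(1, -3) = 0, so P lies on C.
Step 2: partial derivatives
  f_x(x, y) = 2*x + 2*y + 1, f_y(x, y) = 2*x + 2*y - 2.
  f_x(P) = -3, f_y(P) = -6 (gradient nonzero, so P is smooth).
Step 3: tangent line at P: -3·(x − 1) + -6·(y − -3) = 0.
Expanding: -3*x - 6*y - 15 = 0.


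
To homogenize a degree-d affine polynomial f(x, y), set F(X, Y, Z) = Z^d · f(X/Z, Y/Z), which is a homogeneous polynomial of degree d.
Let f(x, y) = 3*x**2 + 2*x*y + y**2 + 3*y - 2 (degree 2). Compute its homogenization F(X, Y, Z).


F(X, Y, Z) = 3*X**2 + 2*X*Y + Y**2 + 3*Y*Z - 2*Z**2

deg(f) = 2.
Substitute x = X/Z, y = Y/Z into f, then multiply by Z^2.
  monomial 3·x^2·y^0 ↦ 3·X^2·Y^0·Z^0.
  monomial 2·x^1·y^1 ↦ 2·X^1·Y^1·Z^0.
  monomial 1·x^0·y^2 ↦ 1·X^0·Y^2·Z^0.
  monomial 3·x^0·y^1 ↦ 3·X^0·Y^1·Z^1.
  monomial -2·x^0·y^0 ↦ -2·X^0·Y^0·Z^2.
Collecting: F(X, Y, Z) = 3*X**2 + 2*X*Y + Y**2 + 3*Y*Z - 2*Z**2.


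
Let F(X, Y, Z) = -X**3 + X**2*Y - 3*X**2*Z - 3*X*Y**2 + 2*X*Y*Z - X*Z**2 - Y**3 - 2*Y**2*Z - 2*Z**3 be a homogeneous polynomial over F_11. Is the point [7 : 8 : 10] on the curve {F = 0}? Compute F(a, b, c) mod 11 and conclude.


F(7,8,10) ≡ 1 (mod 11); P is NOT on the curve.

Evaluate F(7, 8, 10) term-by-term (mod 11).
  -X**3 ↦ -1·343·1·1 = -343
  X**2*Y ↦ 1·49·8·1 = 392
  -3*X**2*Z ↦ -3·49·1·10 = -1470
  -3*X*Y**2 ↦ -3·7·64·1 = -1344
  2*X*Y*Z ↦ 2·7·8·10 = 1120
  -X*Z**2 ↦ -1·7·1·100 = -700
  -Y**3 ↦ -1·1·512·1 = -512
  -2*Y**2*Z ↦ -2·1·64·10 = -1280
  -2*Z**3 ↦ -2·1·1·1000 = -2000
Sum: F(7, 8, 10) = (-343) + (392) + (-1470) + (-1344) + (1120) + (-700) + (-512) + (-1280) + (-2000) = -6137.
Reducing mod 11: -6137 ≡ 1 (mod 11).
Since F(a, b, c) ≡ 1 ≠ 0 (mod 11), P does NOT lie on the curve.


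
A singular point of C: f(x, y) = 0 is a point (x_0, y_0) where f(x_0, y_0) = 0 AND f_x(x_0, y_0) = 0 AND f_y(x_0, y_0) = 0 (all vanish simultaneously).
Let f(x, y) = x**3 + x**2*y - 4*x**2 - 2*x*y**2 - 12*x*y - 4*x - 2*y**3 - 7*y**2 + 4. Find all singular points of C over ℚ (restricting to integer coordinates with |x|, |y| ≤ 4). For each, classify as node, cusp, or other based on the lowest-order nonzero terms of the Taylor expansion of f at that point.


Singular points: {(2, -2)}; classification: cusp.

Compute partial derivatives:
  f_x = 3*x**2 + 2*x*y - 8*x - 2*y**2 - 12*y - 4.
  f_y = x**2 - 4*x*y - 12*x - 6*y**2 - 14*y.
Scan x_0 ∈ {−4, ..., 4}. For each x_0, f_y(x_0, y) is a polynomial in y; find its integer roots y ∈ {−4, ..., 4}, then test f_x and f at those candidates.
  x = -4: f_y(-4, y) = -6*y**2 + 2*y + 64; no integer root y with |y| ≤ 4.
  x = -3: f_y(-3, y) = -6*y**2 - 2*y + 45; no integer root y with |y| ≤ 4.
  x = -2: f_y(-2, y) = -6*y**2 - 6*y + 28; no integer root y with |y| ≤ 4.
  x = -1: f_y(-1, y) = -6*y**2 - 10*y + 13; no integer root y with |y| ≤ 4.
  x = 0: f_y(0, y) = -6*y**2 - 14*y; vanishes at y ∈ {0}. (0, 0): f_x = -4 ≠ 0.
  x = 1: f_y(1, y) = -6*y**2 - 18*y - 11; no integer root y with |y| ≤ 4.
  x = 2: f_y(2, y) = -6*y**2 - 22*y - 20; vanishes at y ∈ {-2}. (2, -2): f_x = 0, f = 0 — SINGULAR.
  x = 3: f_y(3, y) = -6*y**2 - 26*y - 27; no integer root y with |y| ≤ 4.
  x = 4: f_y(4, y) = -6*y**2 - 30*y - 32; no integer root y with |y| ≤ 4.
Only singular point on the grid: (2, -2).
Classify: substitute x = 2 + u, y = -2 + v and expand: f = u**3 + u**2*v - 2*u*v**2 - 2*v**3 + v**2.
No constant or linear terms (consistent with a singular point). Quadratic part: v**2. Cubic part: u**3 + u**2*v - 2*u*v**2 - 2*v**3.
The quadratic part v**2 is a perfect square, so there is a single (double) tangent line v = 0, i.e. y = -2. Restricting the cubic part to that line (v = 0) leaves u**3 ≠ 0, so f is not divisible by v and the branch is v² ≈ -u**3 to lowest order — this is a cusp.
Classification: cusp.


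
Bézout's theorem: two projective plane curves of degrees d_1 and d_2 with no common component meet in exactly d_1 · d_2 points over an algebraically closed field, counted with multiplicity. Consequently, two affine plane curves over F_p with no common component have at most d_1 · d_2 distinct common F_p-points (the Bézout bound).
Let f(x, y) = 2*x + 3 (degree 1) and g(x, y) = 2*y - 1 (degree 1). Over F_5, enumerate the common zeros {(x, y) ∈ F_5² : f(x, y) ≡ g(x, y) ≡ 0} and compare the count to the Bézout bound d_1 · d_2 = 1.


Common zeros: {(1, 3)}; count = 1; Bézout bound = 1.

deg(f) = 1, deg(g) = 1, so Bézout bound = 1.
Scan x ∈ F_5. For each x, list the y ∈ F_5 with f(x, y) ≡ 0 and those with g(x, y) ≡ 0 (mod 5); the common zeros in that column are the intersection.
  x = 0: f ≡ 0 at y ∈ ∅; g ≡ 0 at y ∈ {3}; common: ∅.
  x = 1: f ≡ 0 at y ∈ {0, 1, 2, 3, 4}; g ≡ 0 at y ∈ {3}; common: {3}.
  x = 2: f ≡ 0 at y ∈ ∅; g ≡ 0 at y ∈ {3}; common: ∅.
  x = 3: f ≡ 0 at y ∈ ∅; g ≡ 0 at y ∈ {3}; common: ∅.
  x = 4: f ≡ 0 at y ∈ ∅; g ≡ 0 at y ∈ {3}; common: ∅.
Collecting: common zeros = {(1, 3)}, so the count is 1.
Comparison with the Bézout bound: 1 ≤ 1 = deg(f)·deg(g), as expected for curves with no common component (the bound is attained).


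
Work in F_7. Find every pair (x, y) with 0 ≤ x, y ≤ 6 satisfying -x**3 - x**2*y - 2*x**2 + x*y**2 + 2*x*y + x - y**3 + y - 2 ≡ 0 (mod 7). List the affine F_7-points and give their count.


Affine F_7-points: {(2, 1), (2, 2), (2, 6), (4, 1), (4, 5), (5, 1), (5, 3)}; count = 7.

For each of the 49 pairs (x, y) ∈ F_7², evaluate f(x, y) mod 7. Record the zeros.
  x = 0: [0↦5, 1↦5, 2↦6, 3↦2, 4↦1, 5↦4, 6↦5]  zeros at y ∈ ∅
  x = 1: [0↦3, 1↦5, 2↦3, 3↦5, 4↦5, 5↦4, 6↦3]  zeros at y ∈ ∅
  x = 2: [0↦5, 1↦0, 2↦0, 3↦6, 4↦5, 5↦5, 6↦0]  zeros at y ∈ {1, 2, 6}
  x = 3: [0↦5, 1↦5, 2↦5, 3↦6, 4↦2, 5↦1, 6↦4]  zeros at y ∈ ∅
  x = 4: [0↦4, 1↦0, 2↦5, 3↦6, 4↦4, 5↦0, 6↦2]  zeros at y ∈ {1, 5}
  x = 5: [0↦3, 1↦0, 2↦1, 3↦0, 4↦5, 5↦3, 6↦2]  zeros at y ∈ {1, 3}
  x = 6: [0↦3, 1↦6, 2↦1, 3↦3, 4↦6, 5↦4, 6↦5]  zeros at y ∈ ∅
Collecting zeros: affine points = {(2, 1), (2, 2), (2, 6), (4, 1), (4, 5), (5, 1), (5, 3)}.
Total count |C(F_7)_aff| = 7.


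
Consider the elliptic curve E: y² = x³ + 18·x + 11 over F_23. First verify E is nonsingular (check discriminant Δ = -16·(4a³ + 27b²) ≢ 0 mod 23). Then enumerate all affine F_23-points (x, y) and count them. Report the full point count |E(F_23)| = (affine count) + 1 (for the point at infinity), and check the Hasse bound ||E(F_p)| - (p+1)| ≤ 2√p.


Affine points = {(2, 3), (2, 20), (3, 0), (4, 3), (4, 20), (6, 6), (6, 17), (8, 0), (10, 8), (10, 15), (12, 0), (13, 2), (13, 21), (16, 5), (16, 18), (17, 3), (17, 20), (18, 7), (18, 16), (19, 6), (19, 17), (21, 6), (21, 17)}; affine count = 23; |E(F_23)| = 24.

Discriminant check: Δ ∝ 4a³ + 27b² = 4·18³ + 27·11² = 4·5832 + 27·121 ≡ 7 (mod 23). Nonzero ⇒ E is nonsingular.
For each x ∈ F_23, compute rhs = x³ + 18·x + 11 mod 23, then count y ∈ F_23 with y² ≡ rhs.
  x = 0: rhs = 11, matching y values: none (0 points).
  x = 1: rhs = 7, matching y values: none (0 points).
  x = 2: rhs = 9, matching y values: 3, 20 (2 points).
  x = 3: rhs = 0, matching y values: 0 (1 points).
  x = 4: rhs = 9, matching y values: 3, 20 (2 points).
  x = 5: rhs = 19, matching y values: none (0 points).
  x = 6: rhs = 13, matching y values: 6, 17 (2 points).
  x = 7: rhs = 20, matching y values: none (0 points).
  x = 8: rhs = 0, matching y values: 0 (1 points).
  x = 9: rhs = 5, matching y values: none (0 points).
  x = 10: rhs = 18, matching y values: 8, 15 (2 points).
  x = 11: rhs = 22, matching y values: none (0 points).
  x = 12: rhs = 0, matching y values: 0 (1 points).
  x = 13: rhs = 4, matching y values: 2, 21 (2 points).
  x = 14: rhs = 17, matching y values: none (0 points).
  x = 15: rhs = 22, matching y values: none (0 points).
  x = 16: rhs = 2, matching y values: 5, 18 (2 points).
  x = 17: rhs = 9, matching y values: 3, 20 (2 points).
  x = 18: rhs = 3, matching y values: 7, 16 (2 points).
  x = 19: rhs = 13, matching y values: 6, 17 (2 points).
  x = 20: rhs = 22, matching y values: none (0 points).
  x = 21: rhs = 13, matching y values: 6, 17 (2 points).
  x = 22: rhs = 15, matching y values: none (0 points).
Total affine count: 23.
Full point count |E(F_23)| = 23 + 1 = 24.
Hasse bound: |24 − (23+1)| = |0| = 0 ≤ 2√23 ≈ 9.5917 ✓.


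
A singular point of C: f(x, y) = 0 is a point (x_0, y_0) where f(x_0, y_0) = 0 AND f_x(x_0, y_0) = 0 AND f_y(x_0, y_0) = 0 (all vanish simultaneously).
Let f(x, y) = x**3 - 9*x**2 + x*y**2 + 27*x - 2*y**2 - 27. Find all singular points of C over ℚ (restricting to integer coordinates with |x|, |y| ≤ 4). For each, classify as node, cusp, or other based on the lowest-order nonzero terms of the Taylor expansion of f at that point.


Singular points: {(3, 0)}; classification: cusp.

Compute partial derivatives:
  f_x = 3*x**2 - 18*x + y**2 + 27.
  f_y = 2*x*y - 4*y.
Scan x_0 ∈ {−4, ..., 4}. For each x_0, f_y(x_0, y) is a polynomial in y; find its integer roots y ∈ {−4, ..., 4}, then test f_x and f at those candidates.
  x = -4: f_y(-4, y) = -12*y; vanishes at y ∈ {0}. (-4, 0): f_x = 147 ≠ 0.
  x = -3: f_y(-3, y) = -10*y; vanishes at y ∈ {0}. (-3, 0): f_x = 108 ≠ 0.
  x = -2: f_y(-2, y) = -8*y; vanishes at y ∈ {0}. (-2, 0): f_x = 75 ≠ 0.
  x = -1: f_y(-1, y) = -6*y; vanishes at y ∈ {0}. (-1, 0): f_x = 48 ≠ 0.
  x = 0: f_y(0, y) = -4*y; vanishes at y ∈ {0}. (0, 0): f_x = 27 ≠ 0.
  x = 1: f_y(1, y) = -2*y; vanishes at y ∈ {0}. (1, 0): f_x = 12 ≠ 0.
  x = 2: f_y(2, y) = 0; vanishes at y ∈ {-4, -3, -2, -1, 0, 1, 2, 3, 4}. (2, -4): f_x = 19 ≠ 0; (2, -3): f_x = 12 ≠ 0; (2, -2): f_x = 7 ≠ 0; (2, -1): f_x = 4 ≠ 0; (2, 0): f_x = 3 ≠ 0; (2, 1): f_x = 4 ≠ 0; (2, 2): f_x = 7 ≠ 0; (2, 3): f_x = 12 ≠ 0; (2, 4): f_x = 19 ≠ 0.
  x = 3: f_y(3, y) = 2*y; vanishes at y ∈ {0}. (3, 0): f_x = 0, f = 0 — SINGULAR.
  x = 4: f_y(4, y) = 4*y; vanishes at y ∈ {0}. (4, 0): f_x = 3 ≠ 0.
Only singular point on the grid: (3, 0).
Classify: substitute x = 3 + u, y = 0 + v and expand: f = u**3 + u*v**2 + v**2.
No constant or linear terms (consistent with a singular point). Quadratic part: v**2. Cubic part: u**3 + u*v**2.
The quadratic part v**2 is a perfect square, so there is a single (double) tangent line v = 0, i.e. y = 0. Restricting the cubic part to that line (v = 0) leaves u**3 ≠ 0, so f is not divisible by v and the branch is v² ≈ -u**3 to lowest order — this is a cusp.
Classification: cusp.


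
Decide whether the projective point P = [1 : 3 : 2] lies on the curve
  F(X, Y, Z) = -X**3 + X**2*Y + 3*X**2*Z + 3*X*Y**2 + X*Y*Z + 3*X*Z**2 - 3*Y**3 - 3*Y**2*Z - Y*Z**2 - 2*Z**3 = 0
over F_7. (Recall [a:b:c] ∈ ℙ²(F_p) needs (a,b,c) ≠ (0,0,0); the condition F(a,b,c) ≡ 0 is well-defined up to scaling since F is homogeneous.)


F(1,3,2) ≡ 2 (mod 7); P is NOT on the curve.

Evaluate F(1, 3, 2) term-by-term (mod 7).
  -X**3 ↦ -1·1·1·1 = -1
  X**2*Y ↦ 1·1·3·1 = 3
  3*X**2*Z ↦ 3·1·1·2 = 6
  3*X*Y**2 ↦ 3·1·9·1 = 27
  X*Y*Z ↦ 1·1·3·2 = 6
  3*X*Z**2 ↦ 3·1·1·4 = 12
  -3*Y**3 ↦ -3·1·27·1 = -81
  -3*Y**2*Z ↦ -3·1·9·2 = -54
  -Y*Z**2 ↦ -1·1·3·4 = -12
  -2*Z**3 ↦ -2·1·1·8 = -16
Sum: F(1, 3, 2) = (-1) + (3) + (6) + (27) + (6) + (12) + (-81) + (-54) + (-12) + (-16) = -110.
Reducing mod 7: -110 ≡ 2 (mod 7).
Since F(a, b, c) ≡ 2 ≠ 0 (mod 7), P does NOT lie on the curve.


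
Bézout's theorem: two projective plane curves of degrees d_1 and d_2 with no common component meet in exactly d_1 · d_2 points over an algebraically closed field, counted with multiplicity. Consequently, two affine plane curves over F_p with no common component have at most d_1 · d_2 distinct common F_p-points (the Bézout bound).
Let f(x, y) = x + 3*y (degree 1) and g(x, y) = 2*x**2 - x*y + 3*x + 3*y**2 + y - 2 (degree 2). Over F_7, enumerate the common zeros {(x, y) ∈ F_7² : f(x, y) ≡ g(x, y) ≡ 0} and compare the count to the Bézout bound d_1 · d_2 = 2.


Common zeros: {(2, 4), (4, 1)}; count = 2; Bézout bound = 2.

deg(f) = 1, deg(g) = 2, so Bézout bound = 2.
Scan x ∈ F_7. For each x, list the y ∈ F_7 with f(x, y) ≡ 0 and those with g(x, y) ≡ 0 (mod 7); the common zeros in that column are the intersection.
  x = 0: f ≡ 0 at y ∈ {0}; g ≡ 0 at y ∈ {3, 6}; common: ∅.
  x = 1: f ≡ 0 at y ∈ {2}; g ≡ 0 at y ∈ ∅; common: ∅.
  x = 2: f ≡ 0 at y ∈ {4}; g ≡ 0 at y ∈ {1, 4}; common: {4}.
  x = 3: f ≡ 0 at y ∈ {6}; g ≡ 0 at y ∈ ∅; common: ∅.
  x = 4: f ≡ 0 at y ∈ {1}; g ≡ 0 at y ∈ {0, 1}; common: {1}.
  x = 5: f ≡ 0 at y ∈ {3}; g ≡ 0 at y ∈ {0, 6}; common: ∅.
  x = 6: f ≡ 0 at y ∈ {5}; g ≡ 0 at y ∈ ∅; common: ∅.
Collecting: common zeros = {(2, 4), (4, 1)}, so the count is 2.
Comparison with the Bézout bound: 2 ≤ 2 = deg(f)·deg(g), as expected for curves with no common component (the bound is attained).


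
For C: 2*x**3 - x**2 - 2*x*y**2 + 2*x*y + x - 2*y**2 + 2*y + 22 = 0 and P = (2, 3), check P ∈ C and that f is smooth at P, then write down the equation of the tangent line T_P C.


Tangent line at P: 9*x - 30*y + 72 = 0.

Step 1: f(2, 3) = 0, so P lies on C.
Step 2: partial derivatives
  f_x(x, y) = 6*x**2 - 2*x - 2*y**2 + 2*y + 1, f_y(x, y) = -4*x*y + 2*x - 4*y + 2.
  f_x(P) = 9, f_y(P) = -30 (gradient nonzero, so P is smooth).
Step 3: tangent line at P: 9·(x − 2) + -30·(y − 3) = 0.
Expanding: 9*x - 30*y + 72 = 0.


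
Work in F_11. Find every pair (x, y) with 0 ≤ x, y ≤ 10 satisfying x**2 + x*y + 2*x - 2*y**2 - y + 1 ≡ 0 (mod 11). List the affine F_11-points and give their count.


Affine F_11-points: {(0, 6), (0, 10), (3, 6), (4, 9), (7, 5), (7, 9), (8, 4), (8, 5), (10, 0), (10, 10)}; count = 10.

For each of the 121 pairs (x, y) ∈ F_11², evaluate f(x, y) mod 11. Record the zeros.
  x = 0: [0↦1, 1↦9, 2↦2, 3↦2, 4↦9, 5↦1, 6↦0, 7↦6, 8↦8, 9↦6, 10↦0]  zeros at y ∈ {6, 10}
  x = 1: [0↦4, 1↦2, 2↦7, 3↦8, 4↦5, 5↦9, 6↦9, 7↦5, 8↦8, 9↦7, 10↦2]  zeros at y ∈ ∅
  x = 2: [0↦9, 1↦8, 2↦3, 3↦5, 4↦3, 5↦8, 6↦9, 7↦6, 8↦10, 9↦10, 10↦6]  zeros at y ∈ ∅
  x = 3: [0↦5, 1↦5, 2↦1, 3↦4, 4↦3, 5↦9, 6↦0, 7↦9, 8↦3, 9↦4, 10↦1]  zeros at y ∈ {6}
  x = 4: [0↦3, 1↦4, 2↦1, 3↦5, 4↦5, 5↦1, 6↦4, 7↦3, 8↦9, 9↦0, 10↦9]  zeros at y ∈ {9}
  x = 5: [0↦3, 1↦5, 2↦3, 3↦8, 4↦9, 5↦6, 6↦10, 7↦10, 8↦6, 9↦9, 10↦8]  zeros at y ∈ ∅
  x = 6: [0↦5, 1↦8, 2↦7, 3↦2, 4↦4, 5↦2, 6↦7, 7↦8, 8↦5, 9↦9, 10↦9]  zeros at y ∈ ∅
  x = 7: [0↦9, 1↦2, 2↦2, 3↦9, 4↦1, 5↦0, 6↦6, 7↦8, 8↦6, 9↦0, 10↦1]  zeros at y ∈ {5, 9}
  x = 8: [0↦4, 1↦9, 2↦10, 3↦7, 4↦0, 5↦0, 6↦7, 7↦10, 8↦9, 9↦4, 10↦6]  zeros at y ∈ {4, 5}
  x = 9: [0↦1, 1↦7, 2↦9, 3↦7, 4↦1, 5↦2, 6↦10, 7↦3, 8↦3, 9↦10, 10↦2]  zeros at y ∈ ∅
  x = 10: [0↦0, 1↦7, 2↦10, 3↦9, 4↦4, 5↦6, 6↦4, 7↦9, 8↦10, 9↦7, 10↦0]  zeros at y ∈ {0, 10}
Collecting zeros: affine points = {(0, 6), (0, 10), (3, 6), (4, 9), (7, 5), (7, 9), (8, 4), (8, 5), (10, 0), (10, 10)}.
Total count |C(F_11)_aff| = 10.


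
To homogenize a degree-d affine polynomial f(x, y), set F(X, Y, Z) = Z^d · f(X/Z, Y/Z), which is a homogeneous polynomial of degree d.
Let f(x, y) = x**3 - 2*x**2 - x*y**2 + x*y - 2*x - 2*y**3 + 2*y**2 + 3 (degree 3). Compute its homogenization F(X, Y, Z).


F(X, Y, Z) = X**3 - 2*X**2*Z - X*Y**2 + X*Y*Z - 2*X*Z**2 - 2*Y**3 + 2*Y**2*Z + 3*Z**3

deg(f) = 3.
Substitute x = X/Z, y = Y/Z into f, then multiply by Z^3.
  monomial 1·x^3·y^0 ↦ 1·X^3·Y^0·Z^0.
  monomial -2·x^2·y^0 ↦ -2·X^2·Y^0·Z^1.
  monomial -1·x^1·y^2 ↦ -1·X^1·Y^2·Z^0.
  monomial 1·x^1·y^1 ↦ 1·X^1·Y^1·Z^1.
  monomial -2·x^1·y^0 ↦ -2·X^1·Y^0·Z^2.
  monomial -2·x^0·y^3 ↦ -2·X^0·Y^3·Z^0.
  monomial 2·x^0·y^2 ↦ 2·X^0·Y^2·Z^1.
  monomial 3·x^0·y^0 ↦ 3·X^0·Y^0·Z^3.
Collecting: F(X, Y, Z) = X**3 - 2*X**2*Z - X*Y**2 + X*Y*Z - 2*X*Z**2 - 2*Y**3 + 2*Y**2*Z + 3*Z**3.


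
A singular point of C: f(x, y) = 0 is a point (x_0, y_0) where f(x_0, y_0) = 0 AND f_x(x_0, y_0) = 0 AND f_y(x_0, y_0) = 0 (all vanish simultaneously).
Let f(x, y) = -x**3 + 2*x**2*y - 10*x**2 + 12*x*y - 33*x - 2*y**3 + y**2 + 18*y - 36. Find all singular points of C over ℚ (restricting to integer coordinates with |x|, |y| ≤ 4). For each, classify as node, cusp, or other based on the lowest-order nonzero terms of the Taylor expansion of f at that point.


Singular points: {(-3, 0)}; classification: node.

Compute partial derivatives:
  f_x = -3*x**2 + 4*x*y - 20*x + 12*y - 33.
  f_y = 2*x**2 + 12*x - 6*y**2 + 2*y + 18.
Scan x_0 ∈ {−4, ..., 4}. For each x_0, f_y(x_0, y) is a polynomial in y; find its integer roots y ∈ {−4, ..., 4}, then test f_x and f at those candidates.
  x = -4: f_y(-4, y) = -6*y**2 + 2*y + 2; no integer root y with |y| ≤ 4.
  x = -3: f_y(-3, y) = -6*y**2 + 2*y; vanishes at y ∈ {0}. (-3, 0): f_x = 0, f = 0 — SINGULAR.
  x = -2: f_y(-2, y) = -6*y**2 + 2*y + 2; no integer root y with |y| ≤ 4.
  x = -1: f_y(-1, y) = -6*y**2 + 2*y + 8; vanishes at y ∈ {-1}. (-1, -1): f_x = -24 ≠ 0.
  x = 0: f_y(0, y) = -6*y**2 + 2*y + 18; no integer root y with |y| ≤ 4.
  x = 1: f_y(1, y) = -6*y**2 + 2*y + 32; no integer root y with |y| ≤ 4.
  x = 2: f_y(2, y) = -6*y**2 + 2*y + 50; no integer root y with |y| ≤ 4.
  x = 3: f_y(3, y) = -6*y**2 + 2*y + 72; no integer root y with |y| ≤ 4.
  x = 4: f_y(4, y) = -6*y**2 + 2*y + 98; no integer root y with |y| ≤ 4.
Only singular point on the grid: (-3, 0).
Classify: substitute x = -3 + u, y = 0 + v and expand: f = -u**3 + 2*u**2*v - u**2 - 2*v**3 + v**2.
No constant or linear terms (consistent with a singular point). Quadratic part: -u**2 + v**2. Cubic part: -u**3 + 2*u**2*v - 2*v**3.
The quadratic part v**2 - u**2 = (v − u)(v + u) splits into two distinct linear factors, so there are two distinct tangent lines y − 0 = ±(x − -3) — this is a node (ordinary double point).
Classification: node.


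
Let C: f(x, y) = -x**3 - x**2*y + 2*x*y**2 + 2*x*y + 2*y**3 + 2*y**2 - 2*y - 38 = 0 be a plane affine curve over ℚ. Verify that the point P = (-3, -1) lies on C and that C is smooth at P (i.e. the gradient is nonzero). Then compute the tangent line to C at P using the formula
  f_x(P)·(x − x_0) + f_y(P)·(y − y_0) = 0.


Tangent line at P: -33*x - 3*y - 102 = 0.

Step 1: f(-3, -1) = 0, so P lies on C.
Step 2: partial derivatives
  f_x(x, y) = -3*x**2 - 2*x*y + 2*y**2 + 2*y, f_y(x, y) = -x**2 + 4*x*y + 2*x + 6*y**2 + 4*y - 2.
  f_x(P) = -33, f_y(P) = -3 (gradient nonzero, so P is smooth).
Step 3: tangent line at P: -33·(x − -3) + -3·(y − -1) = 0.
Expanding: -33*x - 3*y - 102 = 0.


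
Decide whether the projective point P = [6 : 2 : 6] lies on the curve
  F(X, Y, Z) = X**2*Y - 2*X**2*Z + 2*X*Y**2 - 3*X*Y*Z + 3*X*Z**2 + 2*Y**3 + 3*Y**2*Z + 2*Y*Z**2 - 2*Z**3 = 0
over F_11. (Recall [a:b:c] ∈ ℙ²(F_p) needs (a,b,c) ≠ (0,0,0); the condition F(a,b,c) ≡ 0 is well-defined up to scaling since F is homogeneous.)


F(6,2,6) ≡ 8 (mod 11); P is NOT on the curve.

Evaluate F(6, 2, 6) term-by-term (mod 11).
  X**2*Y ↦ 1·36·2·1 = 72
  -2*X**2*Z ↦ -2·36·1·6 = -432
  2*X*Y**2 ↦ 2·6·4·1 = 48
  -3*X*Y*Z ↦ -3·6·2·6 = -216
  3*X*Z**2 ↦ 3·6·1·36 = 648
  2*Y**3 ↦ 2·1·8·1 = 16
  3*Y**2*Z ↦ 3·1·4·6 = 72
  2*Y*Z**2 ↦ 2·1·2·36 = 144
  -2*Z**3 ↦ -2·1·1·216 = -432
Sum: F(6, 2, 6) = (72) + (-432) + (48) + (-216) + (648) + (16) + (72) + (144) + (-432) = -80.
Reducing mod 11: -80 ≡ 8 (mod 11).
Since F(a, b, c) ≡ 8 ≠ 0 (mod 11), P does NOT lie on the curve.


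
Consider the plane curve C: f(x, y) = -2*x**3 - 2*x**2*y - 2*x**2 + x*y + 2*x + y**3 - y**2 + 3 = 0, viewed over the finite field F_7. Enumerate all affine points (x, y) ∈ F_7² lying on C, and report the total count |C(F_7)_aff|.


Affine F_7-points: {(0, 2), (0, 3), (1, 1), (1, 6), (2, 4), (3, 0), (4, 5), (5, 0)}; count = 8.

For each of the 49 pairs (x, y) ∈ F_7², evaluate f(x, y) mod 7. Record the zeros.
  x = 0: [0↦3, 1↦3, 2↦0, 3↦0, 4↦2, 5↦5, 6↦1]  zeros at y ∈ {2, 3}
  x = 1: [0↦1, 1↦0, 2↦3, 3↦2, 4↦3, 5↦5, 6↦0]  zeros at y ∈ {1, 6}
  x = 2: [0↦4, 1↦5, 2↦3, 3↦4, 4↦0, 5↦4, 6↦1]  zeros at y ∈ {4}
  x = 3: [0↦0, 1↦6, 2↦2, 3↦1, 4↦2, 5↦4, 6↦6]  zeros at y ∈ {0}
  x = 4: [0↦5, 1↦5, 2↦2, 3↦2, 4↦4, 5↦0, 6↦3]  zeros at y ∈ {5}
  x = 5: [0↦0, 1↦4, 2↦5, 3↦2, 4↦1, 5↦1, 6↦1]  zeros at y ∈ {0}
  x = 6: [0↦1, 1↦5, 2↦6, 3↦3, 4↦2, 5↦2, 6↦2]  zeros at y ∈ ∅
Collecting zeros: affine points = {(0, 2), (0, 3), (1, 1), (1, 6), (2, 4), (3, 0), (4, 5), (5, 0)}.
Total count |C(F_7)_aff| = 8.


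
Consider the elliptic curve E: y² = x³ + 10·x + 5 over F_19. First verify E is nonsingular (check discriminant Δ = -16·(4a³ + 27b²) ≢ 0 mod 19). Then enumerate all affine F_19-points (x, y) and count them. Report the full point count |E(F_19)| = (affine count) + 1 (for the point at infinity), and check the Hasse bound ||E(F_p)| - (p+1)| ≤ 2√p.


Affine points = {(0, 9), (0, 10), (1, 4), (1, 15), (3, 9), (3, 10), (5, 3), (5, 16), (7, 0), (9, 8), (9, 11), (14, 1), (14, 18), (16, 9), (16, 10)}; affine count = 15; |E(F_19)| = 16.

Discriminant check: Δ ∝ 4a³ + 27b² = 4·10³ + 27·5² = 4·1000 + 27·25 ≡ 1 (mod 19). Nonzero ⇒ E is nonsingular.
For each x ∈ F_19, compute rhs = x³ + 10·x + 5 mod 19, then count y ∈ F_19 with y² ≡ rhs.
  x = 0: rhs = 5, matching y values: 9, 10 (2 points).
  x = 1: rhs = 16, matching y values: 4, 15 (2 points).
  x = 2: rhs = 14, matching y values: none (0 points).
  x = 3: rhs = 5, matching y values: 9, 10 (2 points).
  x = 4: rhs = 14, matching y values: none (0 points).
  x = 5: rhs = 9, matching y values: 3, 16 (2 points).
  x = 6: rhs = 15, matching y values: none (0 points).
  x = 7: rhs = 0, matching y values: 0 (1 points).
  x = 8: rhs = 8, matching y values: none (0 points).
  x = 9: rhs = 7, matching y values: 8, 11 (2 points).
  x = 10: rhs = 3, matching y values: none (0 points).
  x = 11: rhs = 2, matching y values: none (0 points).
  x = 12: rhs = 10, matching y values: none (0 points).
  x = 13: rhs = 14, matching y values: none (0 points).
  x = 14: rhs = 1, matching y values: 1, 18 (2 points).
  x = 15: rhs = 15, matching y values: none (0 points).
  x = 16: rhs = 5, matching y values: 9, 10 (2 points).
  x = 17: rhs = 15, matching y values: none (0 points).
  x = 18: rhs = 13, matching y values: none (0 points).
Total affine count: 15.
Full point count |E(F_19)| = 15 + 1 = 16.
Hasse bound: |16 − (19+1)| = |-4| = 4 ≤ 2√19 ≈ 8.7178 ✓.


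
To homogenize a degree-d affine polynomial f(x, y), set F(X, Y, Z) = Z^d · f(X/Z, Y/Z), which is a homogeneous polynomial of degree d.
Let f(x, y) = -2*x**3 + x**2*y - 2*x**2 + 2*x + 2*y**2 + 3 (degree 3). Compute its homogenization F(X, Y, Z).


F(X, Y, Z) = -2*X**3 + X**2*Y - 2*X**2*Z + 2*X*Z**2 + 2*Y**2*Z + 3*Z**3

deg(f) = 3.
Substitute x = X/Z, y = Y/Z into f, then multiply by Z^3.
  monomial -2·x^3·y^0 ↦ -2·X^3·Y^0·Z^0.
  monomial 1·x^2·y^1 ↦ 1·X^2·Y^1·Z^0.
  monomial -2·x^2·y^0 ↦ -2·X^2·Y^0·Z^1.
  monomial 2·x^1·y^0 ↦ 2·X^1·Y^0·Z^2.
  monomial 2·x^0·y^2 ↦ 2·X^0·Y^2·Z^1.
  monomial 3·x^0·y^0 ↦ 3·X^0·Y^0·Z^3.
Collecting: F(X, Y, Z) = -2*X**3 + X**2*Y - 2*X**2*Z + 2*X*Z**2 + 2*Y**2*Z + 3*Z**3.


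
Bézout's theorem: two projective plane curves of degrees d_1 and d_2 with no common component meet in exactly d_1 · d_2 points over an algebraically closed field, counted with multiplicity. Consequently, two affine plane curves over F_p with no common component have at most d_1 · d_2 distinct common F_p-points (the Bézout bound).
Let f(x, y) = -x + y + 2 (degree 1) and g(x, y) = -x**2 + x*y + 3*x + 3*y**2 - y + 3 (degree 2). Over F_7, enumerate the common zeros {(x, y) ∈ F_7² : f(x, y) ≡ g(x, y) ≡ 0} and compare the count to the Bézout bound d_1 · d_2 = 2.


Common zeros: ∅; count = 0; Bézout bound = 2.

deg(f) = 1, deg(g) = 2, so Bézout bound = 2.
Scan x ∈ F_7. For each x, list the y ∈ F_7 with f(x, y) ≡ 0 and those with g(x, y) ≡ 0 (mod 7); the common zeros in that column are the intersection.
  x = 0: f ≡ 0 at y ∈ {5}; g ≡ 0 at y ∈ {6}; common: ∅.
  x = 1: f ≡ 0 at y ∈ {6}; g ≡ 0 at y ∈ ∅; common: ∅.
  x = 2: f ≡ 0 at y ∈ {0}; g ≡ 0 at y ∈ {3, 6}; common: ∅.
  x = 3: f ≡ 0 at y ∈ {1}; g ≡ 0 at y ∈ ∅; common: ∅.
  x = 4: f ≡ 0 at y ∈ {2}; g ≡ 0 at y ∈ {3}; common: ∅.
  x = 5: f ≡ 0 at y ∈ {3}; g ≡ 0 at y ∈ {0, 1}; common: ∅.
  x = 6: f ≡ 0 at y ∈ {4}; g ≡ 0 at y ∈ {1, 2}; common: ∅.
Collecting: common zeros = ∅, so the count is 0.
Comparison with the Bézout bound: 0 ≤ 2 = deg(f)·deg(g), as expected for curves with no common component (the affine F_7-count falls short of the bound because intersections may lie at infinity, over extension fields, or carry multiplicity).


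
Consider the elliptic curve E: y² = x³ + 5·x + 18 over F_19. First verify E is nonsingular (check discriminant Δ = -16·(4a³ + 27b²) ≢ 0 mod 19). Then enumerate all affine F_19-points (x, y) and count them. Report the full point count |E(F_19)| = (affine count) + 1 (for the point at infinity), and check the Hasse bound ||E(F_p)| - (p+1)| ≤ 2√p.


Affine points = {(1, 9), (1, 10), (2, 6), (2, 13), (4, 8), (4, 11), (5, 4), (5, 15), (6, 6), (6, 13), (7, 4), (7, 15), (8, 0), (10, 2), (10, 17), (11, 6), (11, 13), (12, 1), (12, 18), (13, 0), (14, 1), (14, 18), (17, 0)}; affine count = 23; |E(F_19)| = 24.

Discriminant check: Δ ∝ 4a³ + 27b² = 4·5³ + 27·18² = 4·125 + 27·324 ≡ 14 (mod 19). Nonzero ⇒ E is nonsingular.
For each x ∈ F_19, compute rhs = x³ + 5·x + 18 mod 19, then count y ∈ F_19 with y² ≡ rhs.
  x = 0: rhs = 18, matching y values: none (0 points).
  x = 1: rhs = 5, matching y values: 9, 10 (2 points).
  x = 2: rhs = 17, matching y values: 6, 13 (2 points).
  x = 3: rhs = 3, matching y values: none (0 points).
  x = 4: rhs = 7, matching y values: 8, 11 (2 points).
  x = 5: rhs = 16, matching y values: 4, 15 (2 points).
  x = 6: rhs = 17, matching y values: 6, 13 (2 points).
  x = 7: rhs = 16, matching y values: 4, 15 (2 points).
  x = 8: rhs = 0, matching y values: 0 (1 points).
  x = 9: rhs = 13, matching y values: none (0 points).
  x = 10: rhs = 4, matching y values: 2, 17 (2 points).
  x = 11: rhs = 17, matching y values: 6, 13 (2 points).
  x = 12: rhs = 1, matching y values: 1, 18 (2 points).
  x = 13: rhs = 0, matching y values: 0 (1 points).
  x = 14: rhs = 1, matching y values: 1, 18 (2 points).
  x = 15: rhs = 10, matching y values: none (0 points).
  x = 16: rhs = 14, matching y values: none (0 points).
  x = 17: rhs = 0, matching y values: 0 (1 points).
  x = 18: rhs = 12, matching y values: none (0 points).
Total affine count: 23.
Full point count |E(F_19)| = 23 + 1 = 24.
Hasse bound: |24 − (19+1)| = |4| = 4 ≤ 2√19 ≈ 8.7178 ✓.
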